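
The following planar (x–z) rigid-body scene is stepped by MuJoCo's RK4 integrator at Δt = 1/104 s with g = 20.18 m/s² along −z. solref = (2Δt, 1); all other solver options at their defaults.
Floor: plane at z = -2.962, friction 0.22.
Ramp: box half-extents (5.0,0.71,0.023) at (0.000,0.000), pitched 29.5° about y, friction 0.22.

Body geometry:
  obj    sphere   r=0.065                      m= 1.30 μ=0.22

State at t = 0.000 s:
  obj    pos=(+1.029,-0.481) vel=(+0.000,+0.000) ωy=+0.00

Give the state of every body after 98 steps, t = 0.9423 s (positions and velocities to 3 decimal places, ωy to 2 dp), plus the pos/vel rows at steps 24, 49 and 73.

State at t = 0.9423 s:
  obj    pos=(+3.772,-2.033) vel=(+5.822,-3.294) ωy=+102.84

Key-timestep trajectory:
   step    t(s)  obj.x    obj.z    obj.vx   obj.vz 
     24  0.2308   +1.194  -0.574  +1.426  -0.807
     49  0.4712   +1.715  -0.869  +2.911  -1.647
     73  0.7019   +2.551  -1.342  +4.337  -2.454


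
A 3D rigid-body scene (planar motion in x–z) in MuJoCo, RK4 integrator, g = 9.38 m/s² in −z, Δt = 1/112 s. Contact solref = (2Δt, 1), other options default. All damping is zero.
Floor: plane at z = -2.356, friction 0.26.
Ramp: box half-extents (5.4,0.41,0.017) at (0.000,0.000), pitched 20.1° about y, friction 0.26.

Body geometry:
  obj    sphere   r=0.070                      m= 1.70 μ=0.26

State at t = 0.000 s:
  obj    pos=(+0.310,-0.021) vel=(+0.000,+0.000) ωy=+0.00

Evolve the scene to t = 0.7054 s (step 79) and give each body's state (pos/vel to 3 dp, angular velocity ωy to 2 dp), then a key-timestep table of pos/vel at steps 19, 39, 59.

State at t = 0.7054 s:
  obj    pos=(+0.848,-0.218) vel=(+1.525,-0.558) ωy=+23.19

Key-timestep trajectory:
   step    t(s)  obj.x    obj.z    obj.vx   obj.vz 
     19  0.1696   +0.341  -0.032  +0.367  -0.134
     39  0.3482   +0.441  -0.069  +0.753  -0.276
     59  0.5268   +0.610  -0.131  +1.139  -0.417


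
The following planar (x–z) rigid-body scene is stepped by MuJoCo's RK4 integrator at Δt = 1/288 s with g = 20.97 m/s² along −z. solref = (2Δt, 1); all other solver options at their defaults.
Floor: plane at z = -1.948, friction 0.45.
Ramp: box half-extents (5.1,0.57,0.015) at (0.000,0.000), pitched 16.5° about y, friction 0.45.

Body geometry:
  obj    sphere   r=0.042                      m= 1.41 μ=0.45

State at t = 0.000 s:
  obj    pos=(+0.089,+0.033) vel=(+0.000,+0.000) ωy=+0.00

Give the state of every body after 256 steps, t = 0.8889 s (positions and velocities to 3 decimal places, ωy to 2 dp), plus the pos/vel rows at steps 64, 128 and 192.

State at t = 0.8889 s:
  obj    pos=(+1.700,-0.444) vel=(+3.626,-1.074) ωy=+90.03

Key-timestep trajectory:
   step    t(s)  obj.x    obj.z    obj.vx   obj.vz 
     64  0.2222   +0.190  +0.003  +0.907  -0.269
    128  0.4444   +0.492  -0.086  +1.813  -0.537
    192  0.6667   +0.996  -0.235  +2.719  -0.805


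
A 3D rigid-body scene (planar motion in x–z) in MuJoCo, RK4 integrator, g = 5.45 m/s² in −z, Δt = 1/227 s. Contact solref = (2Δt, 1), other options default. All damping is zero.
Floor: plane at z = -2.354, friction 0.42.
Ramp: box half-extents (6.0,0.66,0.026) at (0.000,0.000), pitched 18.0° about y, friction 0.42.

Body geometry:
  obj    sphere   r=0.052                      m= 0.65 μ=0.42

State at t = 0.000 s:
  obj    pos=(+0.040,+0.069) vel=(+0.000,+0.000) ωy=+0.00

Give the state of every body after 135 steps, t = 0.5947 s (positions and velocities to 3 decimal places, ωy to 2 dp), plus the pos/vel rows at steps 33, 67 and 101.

State at t = 0.5947 s:
  obj    pos=(+0.242,+0.003) vel=(+0.680,-0.221) ωy=+13.75

Key-timestep trajectory:
   step    t(s)  obj.x    obj.z    obj.vx   obj.vz 
     33  0.1454   +0.052  +0.065  +0.166  -0.054
     67  0.2952   +0.090  +0.053  +0.338  -0.110
    101  0.4449   +0.153  +0.032  +0.509  -0.165


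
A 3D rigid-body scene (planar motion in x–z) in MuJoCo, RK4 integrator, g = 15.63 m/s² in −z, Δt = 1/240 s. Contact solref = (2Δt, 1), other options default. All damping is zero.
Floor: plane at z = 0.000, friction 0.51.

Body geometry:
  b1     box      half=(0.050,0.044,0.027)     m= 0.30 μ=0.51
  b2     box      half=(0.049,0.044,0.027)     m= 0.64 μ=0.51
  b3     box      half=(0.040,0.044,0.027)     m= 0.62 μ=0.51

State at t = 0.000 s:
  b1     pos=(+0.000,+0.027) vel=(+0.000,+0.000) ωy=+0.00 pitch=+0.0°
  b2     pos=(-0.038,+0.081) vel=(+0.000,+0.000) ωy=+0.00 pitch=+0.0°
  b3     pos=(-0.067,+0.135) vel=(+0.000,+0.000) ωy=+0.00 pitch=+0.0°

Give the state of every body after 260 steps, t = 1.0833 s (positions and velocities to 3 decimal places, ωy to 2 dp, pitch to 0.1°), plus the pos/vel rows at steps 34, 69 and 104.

State at t = 1.0833 s:
  b1     pos=(+0.000,+0.027) vel=(+0.000,+0.000) ωy=+0.00 pitch=+0.0°
  b2     pos=(-0.142,+0.051) vel=(+0.000,+0.000) ωy=+0.00 pitch=-143.9°
  b3     pos=(-0.232,+0.027) vel=(+0.000,+0.000) ωy=+0.00 pitch=+180.0°

Key-timestep trajectory:
   step    t(s)  b1.x    b1.z    b1.vx   b1.vz   b2.x    b2.z    b2.vx   b2.vz   b3.x    b3.z    b3.vx   b3.vz 
     34  0.1417   +0.000  +0.027  +0.001  +0.000   -0.041  +0.082  -0.053  +0.017   -0.076  +0.133  -0.150  -0.048
     69  0.2875   +0.000  +0.027  +0.001  +0.000   -0.065  +0.078  -0.344  -0.246   -0.127  +0.086  -0.512  -0.972
    104  0.4333   +0.000  +0.027  +0.000  +0.000   -0.118  +0.056  -0.287  -0.001   -0.199  +0.046  -0.447  -0.147


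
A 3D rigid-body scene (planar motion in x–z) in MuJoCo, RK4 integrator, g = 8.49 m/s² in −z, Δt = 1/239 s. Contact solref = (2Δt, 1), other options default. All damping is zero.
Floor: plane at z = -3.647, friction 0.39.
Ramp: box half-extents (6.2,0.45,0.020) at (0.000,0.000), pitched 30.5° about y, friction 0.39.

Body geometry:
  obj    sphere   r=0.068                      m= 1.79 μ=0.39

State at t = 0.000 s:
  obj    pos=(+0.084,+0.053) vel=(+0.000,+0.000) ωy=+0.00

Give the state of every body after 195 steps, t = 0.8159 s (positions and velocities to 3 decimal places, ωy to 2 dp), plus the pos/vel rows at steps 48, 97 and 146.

State at t = 0.8159 s:
  obj    pos=(+0.967,-0.467) vel=(+2.164,-1.275) ωy=+36.92

Key-timestep trajectory:
   step    t(s)  obj.x    obj.z    obj.vx   obj.vz 
     48  0.2008   +0.137  +0.021  +0.533  -0.314
     97  0.4059   +0.302  -0.076  +1.076  -0.634
    146  0.6109   +0.579  -0.239  +1.620  -0.954


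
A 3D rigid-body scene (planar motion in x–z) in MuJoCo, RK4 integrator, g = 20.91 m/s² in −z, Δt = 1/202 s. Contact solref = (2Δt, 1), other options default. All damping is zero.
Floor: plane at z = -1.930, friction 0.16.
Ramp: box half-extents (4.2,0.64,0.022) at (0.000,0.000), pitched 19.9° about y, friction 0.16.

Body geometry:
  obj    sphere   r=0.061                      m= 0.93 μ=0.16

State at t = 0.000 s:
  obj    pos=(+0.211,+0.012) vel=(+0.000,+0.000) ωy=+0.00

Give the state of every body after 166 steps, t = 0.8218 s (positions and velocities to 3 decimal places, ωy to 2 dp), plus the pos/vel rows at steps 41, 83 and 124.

State at t = 0.8218 s:
  obj    pos=(+1.825,-0.573) vel=(+3.929,-1.422) ωy=+68.47

Key-timestep trajectory:
   step    t(s)  obj.x    obj.z    obj.vx   obj.vz 
     41  0.2030   +0.310  -0.024  +0.971  -0.351
     83  0.4109   +0.615  -0.134  +1.965  -0.711
    124  0.6139   +1.112  -0.314  +2.935  -1.062


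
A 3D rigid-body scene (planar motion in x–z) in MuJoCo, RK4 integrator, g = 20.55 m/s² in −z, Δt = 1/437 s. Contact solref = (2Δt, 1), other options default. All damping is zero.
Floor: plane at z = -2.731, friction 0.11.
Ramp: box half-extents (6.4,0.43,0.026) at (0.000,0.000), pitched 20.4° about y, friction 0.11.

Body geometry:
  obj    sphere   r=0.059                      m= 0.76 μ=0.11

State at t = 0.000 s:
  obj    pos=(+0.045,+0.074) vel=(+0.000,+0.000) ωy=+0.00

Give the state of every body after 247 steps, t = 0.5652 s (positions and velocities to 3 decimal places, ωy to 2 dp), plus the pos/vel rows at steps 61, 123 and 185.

State at t = 0.5652 s:
  obj    pos=(+0.811,-0.211) vel=(+2.711,-1.008) ωy=+49.00

Key-timestep trajectory:
   step    t(s)  obj.x    obj.z    obj.vx   obj.vz 
     61  0.1396   +0.092  +0.057  +0.670  -0.249
    123  0.2815   +0.235  +0.003  +1.350  -0.502
    185  0.4233   +0.475  -0.086  +2.030  -0.755


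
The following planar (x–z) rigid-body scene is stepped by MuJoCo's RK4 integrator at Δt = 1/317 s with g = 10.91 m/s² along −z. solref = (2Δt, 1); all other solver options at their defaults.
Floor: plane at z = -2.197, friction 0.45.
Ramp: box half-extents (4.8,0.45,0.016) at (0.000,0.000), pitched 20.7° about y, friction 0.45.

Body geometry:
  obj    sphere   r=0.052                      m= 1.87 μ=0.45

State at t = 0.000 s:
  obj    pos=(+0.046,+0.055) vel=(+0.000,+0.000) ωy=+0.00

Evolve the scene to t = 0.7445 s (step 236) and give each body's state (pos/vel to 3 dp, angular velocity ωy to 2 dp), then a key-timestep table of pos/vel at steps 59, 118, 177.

State at t = 0.7445 s:
  obj    pos=(+0.760,-0.215) vel=(+1.918,-0.725) ωy=+39.43

Key-timestep trajectory:
   step    t(s)  obj.x    obj.z    obj.vx   obj.vz 
     59  0.1861   +0.091  +0.038  +0.480  -0.181
    118  0.3722   +0.225  -0.012  +0.959  -0.362
    177  0.5584   +0.448  -0.097  +1.439  -0.544


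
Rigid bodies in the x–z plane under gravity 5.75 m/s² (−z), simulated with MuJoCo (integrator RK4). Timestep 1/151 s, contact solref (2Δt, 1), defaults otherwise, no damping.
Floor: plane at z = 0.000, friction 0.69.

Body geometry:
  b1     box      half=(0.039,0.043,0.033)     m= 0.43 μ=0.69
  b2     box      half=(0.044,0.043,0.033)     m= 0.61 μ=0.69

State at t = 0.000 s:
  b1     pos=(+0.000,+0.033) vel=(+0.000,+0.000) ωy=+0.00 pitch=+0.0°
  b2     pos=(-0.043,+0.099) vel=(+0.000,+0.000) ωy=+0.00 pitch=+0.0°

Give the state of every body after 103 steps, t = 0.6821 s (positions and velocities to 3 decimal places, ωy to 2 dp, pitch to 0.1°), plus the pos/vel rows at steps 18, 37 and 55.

State at t = 0.6821 s:
  b1     pos=(+0.000,+0.033) vel=(+0.000,+0.000) ωy=+0.00 pitch=+0.0°
  b2     pos=(-0.083,+0.044) vel=(+0.000,+0.000) ωy=+0.00 pitch=-90.0°

Key-timestep trajectory:
   step    t(s)  b1.x    b1.z    b1.vx   b1.vz   b2.x    b2.z    b2.vx   b2.vz 
     18  0.1192   +0.000  +0.033  +0.000  +0.000   -0.046  +0.098  -0.052  -0.011
     37  0.2450   +0.000  +0.033  +0.000  +0.000   -0.058  +0.093  -0.158  -0.107
     55  0.3642   +0.000  +0.033  +0.000  +0.000   -0.080  +0.053  -0.190  -0.642


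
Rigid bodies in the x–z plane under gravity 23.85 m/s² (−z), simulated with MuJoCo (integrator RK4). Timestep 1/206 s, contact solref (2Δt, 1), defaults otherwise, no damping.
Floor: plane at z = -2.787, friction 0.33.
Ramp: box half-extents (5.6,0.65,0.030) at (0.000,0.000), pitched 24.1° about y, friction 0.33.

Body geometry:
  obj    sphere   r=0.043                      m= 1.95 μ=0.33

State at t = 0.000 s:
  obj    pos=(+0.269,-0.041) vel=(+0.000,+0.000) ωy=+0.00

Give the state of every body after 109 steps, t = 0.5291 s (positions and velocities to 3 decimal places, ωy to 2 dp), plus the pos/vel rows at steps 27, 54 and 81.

State at t = 0.5291 s:
  obj    pos=(+1.158,-0.438) vel=(+3.360,-1.503) ωy=+85.57

Key-timestep trajectory:
   step    t(s)  obj.x    obj.z    obj.vx   obj.vz 
     27  0.1311   +0.324  -0.065  +0.832  -0.372
     54  0.2621   +0.487  -0.138  +1.665  -0.745
     81  0.3932   +0.760  -0.260  +2.497  -1.117


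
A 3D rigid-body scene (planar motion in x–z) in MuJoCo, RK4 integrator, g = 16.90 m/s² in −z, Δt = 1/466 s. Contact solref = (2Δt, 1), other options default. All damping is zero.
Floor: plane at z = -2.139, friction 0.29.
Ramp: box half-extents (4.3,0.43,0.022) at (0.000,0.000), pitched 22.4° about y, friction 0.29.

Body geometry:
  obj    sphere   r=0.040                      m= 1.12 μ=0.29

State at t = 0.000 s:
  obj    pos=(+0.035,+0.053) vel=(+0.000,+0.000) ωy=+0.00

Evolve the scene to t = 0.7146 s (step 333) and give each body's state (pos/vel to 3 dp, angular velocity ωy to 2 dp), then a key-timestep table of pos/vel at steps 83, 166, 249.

State at t = 0.7146 s:
  obj    pos=(+1.121,-0.395) vel=(+3.039,-1.253) ωy=+82.17

Key-timestep trajectory:
   step    t(s)  obj.x    obj.z    obj.vx   obj.vz 
     83  0.1781   +0.102  +0.025  +0.758  -0.312
    166  0.3562   +0.305  -0.059  +1.515  -0.624
    249  0.5343   +0.642  -0.198  +2.273  -0.937


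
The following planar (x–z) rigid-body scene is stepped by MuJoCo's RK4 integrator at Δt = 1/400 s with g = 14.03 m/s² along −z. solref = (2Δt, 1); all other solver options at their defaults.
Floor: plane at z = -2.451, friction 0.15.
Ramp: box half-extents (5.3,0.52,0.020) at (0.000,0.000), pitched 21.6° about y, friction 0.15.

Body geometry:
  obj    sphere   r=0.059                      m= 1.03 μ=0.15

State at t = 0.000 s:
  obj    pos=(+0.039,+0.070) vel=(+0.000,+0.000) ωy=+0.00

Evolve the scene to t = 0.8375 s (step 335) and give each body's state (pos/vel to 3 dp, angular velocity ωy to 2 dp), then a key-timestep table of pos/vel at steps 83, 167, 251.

State at t = 0.8375 s:
  obj    pos=(+1.242,-0.407) vel=(+2.873,-1.137) ωy=+52.36

Key-timestep trajectory:
   step    t(s)  obj.x    obj.z    obj.vx   obj.vz 
     83  0.2075   +0.113  +0.040  +0.712  -0.282
    167  0.4175   +0.338  -0.049  +1.432  -0.567
    251  0.6275   +0.714  -0.198  +2.153  -0.852


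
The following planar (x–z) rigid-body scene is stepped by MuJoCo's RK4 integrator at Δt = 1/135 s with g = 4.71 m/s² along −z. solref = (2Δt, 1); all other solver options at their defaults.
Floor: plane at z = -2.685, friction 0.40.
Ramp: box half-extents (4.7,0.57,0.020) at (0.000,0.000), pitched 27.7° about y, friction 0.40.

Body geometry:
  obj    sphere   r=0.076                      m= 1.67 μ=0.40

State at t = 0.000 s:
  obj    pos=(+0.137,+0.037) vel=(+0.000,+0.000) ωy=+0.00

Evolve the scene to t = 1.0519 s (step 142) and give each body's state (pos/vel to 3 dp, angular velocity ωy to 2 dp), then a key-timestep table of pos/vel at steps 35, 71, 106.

State at t = 1.0519 s:
  obj    pos=(+0.903,-0.366) vel=(+1.456,-0.765) ωy=+21.64

Key-timestep trajectory:
   step    t(s)  obj.x    obj.z    obj.vx   obj.vz 
     35  0.2593   +0.183  +0.012  +0.359  -0.189
     71  0.5259   +0.328  -0.064  +0.728  -0.382
    106  0.7852   +0.564  -0.188  +1.087  -0.571


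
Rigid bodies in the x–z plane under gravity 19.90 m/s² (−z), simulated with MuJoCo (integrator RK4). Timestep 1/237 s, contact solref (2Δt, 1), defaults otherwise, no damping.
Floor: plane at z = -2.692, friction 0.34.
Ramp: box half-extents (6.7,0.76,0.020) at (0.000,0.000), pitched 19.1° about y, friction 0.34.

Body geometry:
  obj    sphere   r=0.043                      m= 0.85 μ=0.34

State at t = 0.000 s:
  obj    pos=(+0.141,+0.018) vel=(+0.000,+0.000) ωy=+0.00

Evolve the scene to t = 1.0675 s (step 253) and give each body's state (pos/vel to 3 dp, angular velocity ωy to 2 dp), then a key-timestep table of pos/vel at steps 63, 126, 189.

State at t = 1.0675 s:
  obj    pos=(+2.645,-0.849) vel=(+4.692,-1.625) ωy=+115.46

Key-timestep trajectory:
   step    t(s)  obj.x    obj.z    obj.vx   obj.vz 
     63  0.2658   +0.296  -0.036  +1.168  -0.405
    126  0.5316   +0.762  -0.197  +2.337  -0.809
    189  0.7975   +1.539  -0.466  +3.505  -1.214


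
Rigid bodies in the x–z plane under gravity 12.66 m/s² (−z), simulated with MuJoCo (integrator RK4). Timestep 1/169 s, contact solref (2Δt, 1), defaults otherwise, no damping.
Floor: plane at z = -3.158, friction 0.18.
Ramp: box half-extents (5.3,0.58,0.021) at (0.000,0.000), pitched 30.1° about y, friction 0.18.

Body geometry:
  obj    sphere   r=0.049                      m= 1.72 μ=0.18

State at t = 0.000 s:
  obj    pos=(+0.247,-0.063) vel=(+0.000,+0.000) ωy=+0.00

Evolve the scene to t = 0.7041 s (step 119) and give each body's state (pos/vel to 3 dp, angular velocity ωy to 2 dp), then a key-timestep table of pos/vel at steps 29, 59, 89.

State at t = 0.7041 s:
  obj    pos=(+1.220,-0.626) vel=(+2.763,-1.602) ωy=+65.13

Key-timestep trajectory:
   step    t(s)  obj.x    obj.z    obj.vx   obj.vz 
     29  0.1716   +0.305  -0.096  +0.674  -0.390
     59  0.3491   +0.487  -0.201  +1.370  -0.794
     89  0.5266   +0.792  -0.378  +2.067  -1.198


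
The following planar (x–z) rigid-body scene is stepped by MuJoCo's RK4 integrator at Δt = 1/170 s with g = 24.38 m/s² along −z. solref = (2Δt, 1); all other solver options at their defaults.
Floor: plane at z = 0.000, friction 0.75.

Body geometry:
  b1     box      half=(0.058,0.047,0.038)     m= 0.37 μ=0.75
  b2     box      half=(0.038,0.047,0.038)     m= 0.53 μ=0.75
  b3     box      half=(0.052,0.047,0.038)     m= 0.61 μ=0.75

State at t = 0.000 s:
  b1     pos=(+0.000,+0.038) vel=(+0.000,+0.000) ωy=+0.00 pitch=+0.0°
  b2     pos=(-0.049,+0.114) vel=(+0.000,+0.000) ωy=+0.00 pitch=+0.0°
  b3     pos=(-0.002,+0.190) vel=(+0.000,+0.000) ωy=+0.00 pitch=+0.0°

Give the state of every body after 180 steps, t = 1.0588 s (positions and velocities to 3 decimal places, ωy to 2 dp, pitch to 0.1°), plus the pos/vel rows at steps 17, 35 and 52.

State at t = 1.0588 s:
  b1     pos=(+0.000,+0.038) vel=(+0.000,+0.000) ωy=+0.00 pitch=+0.0°
  b2     pos=(-0.050,+0.114) vel=(+0.000,+0.000) ωy=+0.00 pitch=-0.2°
  b3     pos=(+0.125,+0.038) vel=(+0.000,+0.000) ωy=+0.00 pitch=+180.0°

Key-timestep trajectory:
   step    t(s)  b1.x    b1.z    b1.vx   b1.vz   b2.x    b2.z    b2.vx   b2.vz   b3.x    b3.z    b3.vx   b3.vz 
     17  0.1000   +0.000  +0.038  -0.002  +0.000   -0.050  +0.114  -0.005  +0.001   +0.014  +0.181  +0.364  -0.297
     35  0.2059   +0.000  +0.038  -0.001  +0.003   -0.050  +0.114  -0.003  +0.001   +0.067  +0.128  +0.615  -0.029
     52  0.3059   +0.000  +0.038  +0.000  +0.000   -0.050  +0.114  +0.000  +0.000   +0.131  +0.038  -0.116  -0.792


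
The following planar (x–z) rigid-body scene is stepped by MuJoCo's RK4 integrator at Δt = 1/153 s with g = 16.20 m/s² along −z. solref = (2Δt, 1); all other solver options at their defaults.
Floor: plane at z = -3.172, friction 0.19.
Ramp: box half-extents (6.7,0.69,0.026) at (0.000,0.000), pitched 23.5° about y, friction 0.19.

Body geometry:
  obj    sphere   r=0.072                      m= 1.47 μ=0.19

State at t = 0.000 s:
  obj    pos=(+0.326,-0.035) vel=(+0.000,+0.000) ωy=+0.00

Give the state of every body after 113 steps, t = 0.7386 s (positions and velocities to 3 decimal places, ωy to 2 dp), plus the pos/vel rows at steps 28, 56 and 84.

State at t = 0.7386 s:
  obj    pos=(+1.480,-0.537) vel=(+3.126,-1.359) ωy=+47.31

Key-timestep trajectory:
   step    t(s)  obj.x    obj.z    obj.vx   obj.vz 
     28  0.1830   +0.397  -0.066  +0.775  -0.337
     56  0.3660   +0.610  -0.158  +1.549  -0.674
     84  0.5490   +0.964  -0.312  +2.324  -1.010


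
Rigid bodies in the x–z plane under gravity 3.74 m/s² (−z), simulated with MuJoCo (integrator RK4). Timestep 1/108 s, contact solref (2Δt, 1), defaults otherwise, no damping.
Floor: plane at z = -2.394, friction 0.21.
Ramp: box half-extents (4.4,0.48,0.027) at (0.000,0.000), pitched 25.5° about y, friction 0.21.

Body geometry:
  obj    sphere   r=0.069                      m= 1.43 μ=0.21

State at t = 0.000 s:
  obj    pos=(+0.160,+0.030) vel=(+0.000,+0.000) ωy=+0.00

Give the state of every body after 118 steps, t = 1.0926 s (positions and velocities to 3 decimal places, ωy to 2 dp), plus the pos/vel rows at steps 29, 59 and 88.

State at t = 1.0926 s:
  obj    pos=(+0.780,-0.266) vel=(+1.134,-0.541) ωy=+18.20

Key-timestep trajectory:
   step    t(s)  obj.x    obj.z    obj.vx   obj.vz 
     29  0.2685   +0.197  +0.012  +0.279  -0.133
     59  0.5463   +0.315  -0.044  +0.567  -0.271
     88  0.8148   +0.505  -0.134  +0.846  -0.404


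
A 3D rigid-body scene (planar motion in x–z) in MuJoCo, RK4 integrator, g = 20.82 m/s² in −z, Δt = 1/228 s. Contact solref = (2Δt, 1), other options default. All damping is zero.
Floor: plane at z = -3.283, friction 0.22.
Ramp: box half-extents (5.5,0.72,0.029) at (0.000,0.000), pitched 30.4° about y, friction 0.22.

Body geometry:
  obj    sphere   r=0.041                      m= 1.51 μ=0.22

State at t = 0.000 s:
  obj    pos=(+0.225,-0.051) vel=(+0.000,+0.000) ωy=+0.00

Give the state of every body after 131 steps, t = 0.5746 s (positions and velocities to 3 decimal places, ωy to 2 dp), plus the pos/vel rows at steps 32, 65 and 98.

State at t = 0.5746 s:
  obj    pos=(+1.297,-0.680) vel=(+3.730,-2.188) ωy=+105.42

Key-timestep trajectory:
   step    t(s)  obj.x    obj.z    obj.vx   obj.vz 
     32  0.1404   +0.289  -0.088  +0.912  -0.535
     65  0.2851   +0.489  -0.206  +1.851  -1.086
     98  0.4298   +0.825  -0.403  +2.790  -1.637


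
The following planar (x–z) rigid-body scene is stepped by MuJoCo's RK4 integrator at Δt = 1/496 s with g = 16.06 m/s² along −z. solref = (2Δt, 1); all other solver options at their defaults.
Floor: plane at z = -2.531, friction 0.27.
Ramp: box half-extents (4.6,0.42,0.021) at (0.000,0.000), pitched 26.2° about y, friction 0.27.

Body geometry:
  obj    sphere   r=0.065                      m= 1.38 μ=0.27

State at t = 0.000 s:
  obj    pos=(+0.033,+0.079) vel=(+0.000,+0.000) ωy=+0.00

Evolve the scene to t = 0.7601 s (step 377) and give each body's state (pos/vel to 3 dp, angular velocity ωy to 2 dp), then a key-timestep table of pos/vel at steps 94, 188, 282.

State at t = 0.7601 s:
  obj    pos=(+1.346,-0.566) vel=(+3.454,-1.700) ωy=+59.22

Key-timestep trajectory:
   step    t(s)  obj.x    obj.z    obj.vx   obj.vz 
     94  0.1895   +0.115  +0.039  +0.861  -0.424
    188  0.3790   +0.360  -0.081  +1.723  -0.848
    282  0.5685   +0.768  -0.282  +2.584  -1.271


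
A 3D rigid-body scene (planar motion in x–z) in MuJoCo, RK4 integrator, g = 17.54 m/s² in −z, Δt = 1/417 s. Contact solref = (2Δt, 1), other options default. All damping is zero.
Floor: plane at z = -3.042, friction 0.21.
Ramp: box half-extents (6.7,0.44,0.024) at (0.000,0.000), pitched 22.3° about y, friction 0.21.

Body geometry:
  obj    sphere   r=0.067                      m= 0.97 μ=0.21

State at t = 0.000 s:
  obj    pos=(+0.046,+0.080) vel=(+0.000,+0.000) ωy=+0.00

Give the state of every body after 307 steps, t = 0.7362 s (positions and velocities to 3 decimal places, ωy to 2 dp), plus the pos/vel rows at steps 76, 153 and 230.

State at t = 0.7362 s:
  obj    pos=(+1.238,-0.409) vel=(+3.238,-1.328) ωy=+52.23

Key-timestep trajectory:
   step    t(s)  obj.x    obj.z    obj.vx   obj.vz 
     76  0.1823   +0.119  +0.050  +0.802  -0.329
    153  0.3669   +0.342  -0.042  +1.614  -0.662
    230  0.5516   +0.715  -0.195  +2.426  -0.995


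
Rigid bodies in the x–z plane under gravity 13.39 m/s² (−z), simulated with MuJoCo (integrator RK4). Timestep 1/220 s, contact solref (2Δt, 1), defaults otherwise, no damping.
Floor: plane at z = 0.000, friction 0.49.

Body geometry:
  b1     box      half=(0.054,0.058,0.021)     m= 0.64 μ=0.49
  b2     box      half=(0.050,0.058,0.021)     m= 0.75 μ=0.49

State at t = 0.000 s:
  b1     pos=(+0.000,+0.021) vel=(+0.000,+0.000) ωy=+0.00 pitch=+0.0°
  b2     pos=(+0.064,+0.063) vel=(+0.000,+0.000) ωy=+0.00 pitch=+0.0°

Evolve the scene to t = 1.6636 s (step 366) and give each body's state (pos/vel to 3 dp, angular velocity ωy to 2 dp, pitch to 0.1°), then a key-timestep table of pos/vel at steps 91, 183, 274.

State at t = 1.6636 s:
  b1     pos=(-0.001,+0.021) vel=(+0.000,+0.000) ωy=+0.00 pitch=+0.0°
  b2     pos=(+0.076,+0.049) vel=(+0.000,+0.000) ωy=-0.01 pitch=+43.0°

Key-timestep trajectory:
   step    t(s)  b1.x    b1.z    b1.vx   b1.vz   b2.x    b2.z    b2.vx   b2.vz 
     91  0.4136   +0.000  +0.021  +0.000  +0.000   +0.076  +0.050  +0.000  +0.000
    183  0.8318   -0.001  +0.021  +0.000  +0.000   +0.076  +0.050  +0.000  +0.000
    274  1.2455   -0.001  +0.021  +0.000  +0.000   +0.076  +0.050  +0.000  +0.000


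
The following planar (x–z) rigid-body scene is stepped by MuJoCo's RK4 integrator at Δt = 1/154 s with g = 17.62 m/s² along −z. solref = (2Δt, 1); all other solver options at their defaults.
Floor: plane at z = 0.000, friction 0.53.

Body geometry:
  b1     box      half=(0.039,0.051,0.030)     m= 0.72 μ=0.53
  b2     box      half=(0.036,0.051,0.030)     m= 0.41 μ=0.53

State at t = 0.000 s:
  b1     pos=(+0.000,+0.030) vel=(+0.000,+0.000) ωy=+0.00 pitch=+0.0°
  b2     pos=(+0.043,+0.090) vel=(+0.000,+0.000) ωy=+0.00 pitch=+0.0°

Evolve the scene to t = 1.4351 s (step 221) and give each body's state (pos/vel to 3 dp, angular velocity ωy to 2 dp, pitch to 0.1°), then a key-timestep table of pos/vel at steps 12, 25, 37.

State at t = 1.4351 s:
  b1     pos=(+0.000,+0.030) vel=(+0.000,+0.000) ωy=+0.00 pitch=+0.0°
  b2     pos=(+0.079,+0.036) vel=(+0.000,+0.000) ωy=+0.00 pitch=+90.0°

Key-timestep trajectory:
   step    t(s)  b1.x    b1.z    b1.vx   b1.vz   b2.x    b2.z    b2.vx   b2.vz 
     12  0.0779   +0.000  +0.030  +0.000  +0.001   +0.047  +0.089  +0.131  -0.034
     25  0.1623   +0.000  +0.030  +0.000  +0.000   +0.068  +0.070  +0.333  -0.622
     37  0.2403   +0.000  +0.030  +0.000  +0.000   +0.080  +0.034  -0.054  +0.130


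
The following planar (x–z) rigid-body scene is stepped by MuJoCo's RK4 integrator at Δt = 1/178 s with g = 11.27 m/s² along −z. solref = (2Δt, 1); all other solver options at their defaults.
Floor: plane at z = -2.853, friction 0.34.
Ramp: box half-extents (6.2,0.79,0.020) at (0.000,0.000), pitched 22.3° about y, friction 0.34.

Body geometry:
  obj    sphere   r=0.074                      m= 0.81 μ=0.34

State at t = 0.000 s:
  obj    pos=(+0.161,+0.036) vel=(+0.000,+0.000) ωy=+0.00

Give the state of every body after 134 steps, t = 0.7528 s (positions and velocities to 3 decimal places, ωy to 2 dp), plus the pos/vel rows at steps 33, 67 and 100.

State at t = 0.7528 s:
  obj    pos=(+0.962,-0.293) vel=(+2.128,-0.873) ωy=+31.07

Key-timestep trajectory:
   step    t(s)  obj.x    obj.z    obj.vx   obj.vz 
     33  0.1854   +0.210  +0.016  +0.524  -0.215
     67  0.3764   +0.361  -0.047  +1.064  -0.436
    100  0.5618   +0.607  -0.147  +1.588  -0.651


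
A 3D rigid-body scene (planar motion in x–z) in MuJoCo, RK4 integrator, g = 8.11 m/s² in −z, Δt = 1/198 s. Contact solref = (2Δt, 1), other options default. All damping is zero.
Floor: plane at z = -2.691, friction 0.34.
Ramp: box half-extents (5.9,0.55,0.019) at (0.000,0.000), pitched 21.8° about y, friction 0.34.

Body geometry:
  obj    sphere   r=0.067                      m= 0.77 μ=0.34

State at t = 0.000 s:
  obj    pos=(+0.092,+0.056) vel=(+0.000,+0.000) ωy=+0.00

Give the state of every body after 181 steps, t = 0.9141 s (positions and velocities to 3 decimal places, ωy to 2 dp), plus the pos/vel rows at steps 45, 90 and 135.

State at t = 0.9141 s:
  obj    pos=(+0.927,-0.278) vel=(+1.826,-0.730) ωy=+29.35

Key-timestep trajectory:
   step    t(s)  obj.x    obj.z    obj.vx   obj.vz 
     45  0.2273   +0.144  +0.035  +0.454  -0.182
     90  0.4545   +0.298  -0.027  +0.908  -0.363
    135  0.6818   +0.556  -0.130  +1.362  -0.545


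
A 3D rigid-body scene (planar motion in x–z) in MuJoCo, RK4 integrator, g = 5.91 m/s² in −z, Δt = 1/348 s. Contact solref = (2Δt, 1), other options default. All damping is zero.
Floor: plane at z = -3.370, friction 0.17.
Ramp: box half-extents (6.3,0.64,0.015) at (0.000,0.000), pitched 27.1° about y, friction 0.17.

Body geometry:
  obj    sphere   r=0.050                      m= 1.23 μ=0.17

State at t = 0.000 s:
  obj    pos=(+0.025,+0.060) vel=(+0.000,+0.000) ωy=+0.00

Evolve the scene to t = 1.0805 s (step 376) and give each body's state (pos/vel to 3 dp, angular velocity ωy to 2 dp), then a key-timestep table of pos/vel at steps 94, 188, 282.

State at t = 1.0805 s:
  obj    pos=(+1.024,-0.451) vel=(+1.850,-0.947) ωy=+41.55

Key-timestep trajectory:
   step    t(s)  obj.x    obj.z    obj.vx   obj.vz 
     94  0.2701   +0.088  +0.028  +0.463  -0.237
    188  0.5402   +0.275  -0.068  +0.925  -0.473
    282  0.8103   +0.587  -0.227  +1.387  -0.710


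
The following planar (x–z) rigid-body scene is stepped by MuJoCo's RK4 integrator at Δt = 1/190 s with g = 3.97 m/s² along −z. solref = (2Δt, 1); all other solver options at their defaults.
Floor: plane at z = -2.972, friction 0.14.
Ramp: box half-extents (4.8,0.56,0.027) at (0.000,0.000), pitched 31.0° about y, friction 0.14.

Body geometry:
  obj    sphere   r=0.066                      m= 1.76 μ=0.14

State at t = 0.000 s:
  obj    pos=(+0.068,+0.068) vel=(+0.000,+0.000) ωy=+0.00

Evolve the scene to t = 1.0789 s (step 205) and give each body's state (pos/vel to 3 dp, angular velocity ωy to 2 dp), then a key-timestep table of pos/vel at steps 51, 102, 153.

State at t = 1.0789 s:
  obj    pos=(+0.850,-0.402) vel=(+1.448,-0.878) ωy=+19.43

Key-timestep trajectory:
   step    t(s)  obj.x    obj.z    obj.vx   obj.vz 
     51  0.2684   +0.116  +0.039  +0.358  -0.222
    102  0.5368   +0.262  -0.049  +0.721  -0.436
    153  0.8053   +0.504  -0.194  +1.087  -0.640


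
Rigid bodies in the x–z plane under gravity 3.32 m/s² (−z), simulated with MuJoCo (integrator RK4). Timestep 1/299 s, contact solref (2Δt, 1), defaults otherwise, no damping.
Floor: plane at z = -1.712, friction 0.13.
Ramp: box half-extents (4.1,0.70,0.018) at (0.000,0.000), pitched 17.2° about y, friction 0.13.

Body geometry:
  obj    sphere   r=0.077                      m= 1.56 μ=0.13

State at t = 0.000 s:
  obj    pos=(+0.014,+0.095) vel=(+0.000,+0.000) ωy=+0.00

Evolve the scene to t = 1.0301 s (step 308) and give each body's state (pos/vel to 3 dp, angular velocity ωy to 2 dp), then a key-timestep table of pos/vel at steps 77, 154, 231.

State at t = 1.0301 s:
  obj    pos=(+0.369,-0.015) vel=(+0.690,-0.214) ωy=+9.38

Key-timestep trajectory:
   step    t(s)  obj.x    obj.z    obj.vx   obj.vz 
     77  0.2575   +0.036  +0.088  +0.173  -0.053
    154  0.5151   +0.103  +0.068  +0.345  -0.107
    231  0.7726   +0.214  +0.033  +0.518  -0.160


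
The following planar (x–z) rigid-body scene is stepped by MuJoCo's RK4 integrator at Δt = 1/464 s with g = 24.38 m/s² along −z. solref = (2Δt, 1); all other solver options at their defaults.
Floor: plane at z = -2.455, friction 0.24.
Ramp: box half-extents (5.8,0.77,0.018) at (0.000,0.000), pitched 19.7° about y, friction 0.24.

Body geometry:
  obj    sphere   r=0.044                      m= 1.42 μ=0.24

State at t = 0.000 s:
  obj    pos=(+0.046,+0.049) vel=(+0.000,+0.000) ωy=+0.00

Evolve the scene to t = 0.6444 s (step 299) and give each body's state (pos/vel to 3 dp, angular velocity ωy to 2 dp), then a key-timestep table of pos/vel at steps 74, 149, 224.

State at t = 0.6444 s:
  obj    pos=(+1.194,-0.362) vel=(+3.561,-1.275) ωy=+85.96

Key-timestep trajectory:
   step    t(s)  obj.x    obj.z    obj.vx   obj.vz 
     74  0.1595   +0.116  +0.024  +0.881  -0.316
    149  0.3211   +0.331  -0.053  +1.775  -0.635
    224  0.4828   +0.690  -0.181  +2.668  -0.955


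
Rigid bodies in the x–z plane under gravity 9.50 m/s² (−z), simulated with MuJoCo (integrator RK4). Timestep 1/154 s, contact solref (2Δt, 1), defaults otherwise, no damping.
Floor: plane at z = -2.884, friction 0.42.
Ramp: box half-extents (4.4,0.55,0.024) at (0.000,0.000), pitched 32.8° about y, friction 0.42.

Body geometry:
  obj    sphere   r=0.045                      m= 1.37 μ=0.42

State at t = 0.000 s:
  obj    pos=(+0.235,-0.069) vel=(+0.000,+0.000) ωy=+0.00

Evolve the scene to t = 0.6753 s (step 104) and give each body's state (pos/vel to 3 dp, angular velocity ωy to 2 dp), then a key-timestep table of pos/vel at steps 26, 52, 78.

State at t = 0.6753 s:
  obj    pos=(+0.940,-0.523) vel=(+2.087,-1.345) ωy=+55.15

Key-timestep trajectory:
   step    t(s)  obj.x    obj.z    obj.vx   obj.vz 
     26  0.1688   +0.279  -0.098  +0.522  -0.336
     52  0.3377   +0.411  -0.183  +1.043  -0.672
     78  0.5065   +0.631  -0.325  +1.565  -1.009


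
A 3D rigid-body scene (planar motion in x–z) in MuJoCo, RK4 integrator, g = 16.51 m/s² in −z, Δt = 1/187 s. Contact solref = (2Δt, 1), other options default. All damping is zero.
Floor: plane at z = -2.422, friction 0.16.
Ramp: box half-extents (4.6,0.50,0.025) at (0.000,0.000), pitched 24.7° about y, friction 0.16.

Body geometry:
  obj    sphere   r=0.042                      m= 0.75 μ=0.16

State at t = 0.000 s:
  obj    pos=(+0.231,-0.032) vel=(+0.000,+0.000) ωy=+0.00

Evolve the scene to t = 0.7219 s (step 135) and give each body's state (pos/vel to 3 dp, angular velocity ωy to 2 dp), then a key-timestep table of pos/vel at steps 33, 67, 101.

State at t = 0.7219 s:
  obj    pos=(+1.398,-0.569) vel=(+3.232,-1.487) ωy=+84.66

Key-timestep trajectory:
   step    t(s)  obj.x    obj.z    obj.vx   obj.vz 
     33  0.1765   +0.301  -0.065  +0.790  -0.364
     67  0.3583   +0.518  -0.165  +1.604  -0.738
    101  0.5401   +0.884  -0.333  +2.418  -1.112


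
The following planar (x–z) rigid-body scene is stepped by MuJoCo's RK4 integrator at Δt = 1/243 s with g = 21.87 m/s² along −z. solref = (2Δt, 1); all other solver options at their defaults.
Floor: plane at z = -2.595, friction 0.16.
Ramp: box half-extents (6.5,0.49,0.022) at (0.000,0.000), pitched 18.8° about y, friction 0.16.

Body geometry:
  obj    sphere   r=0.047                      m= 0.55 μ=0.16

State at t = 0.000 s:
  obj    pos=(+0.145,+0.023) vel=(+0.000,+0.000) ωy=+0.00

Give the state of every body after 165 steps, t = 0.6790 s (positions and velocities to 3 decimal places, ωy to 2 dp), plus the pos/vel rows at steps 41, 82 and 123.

State at t = 0.6790 s:
  obj    pos=(+1.244,-0.351) vel=(+3.236,-1.102) ωy=+72.71

Key-timestep trajectory:
   step    t(s)  obj.x    obj.z    obj.vx   obj.vz 
     41  0.1687   +0.213  +0.000  +0.804  -0.274
     82  0.3374   +0.417  -0.069  +1.608  -0.548
    123  0.5062   +0.756  -0.184  +2.412  -0.821


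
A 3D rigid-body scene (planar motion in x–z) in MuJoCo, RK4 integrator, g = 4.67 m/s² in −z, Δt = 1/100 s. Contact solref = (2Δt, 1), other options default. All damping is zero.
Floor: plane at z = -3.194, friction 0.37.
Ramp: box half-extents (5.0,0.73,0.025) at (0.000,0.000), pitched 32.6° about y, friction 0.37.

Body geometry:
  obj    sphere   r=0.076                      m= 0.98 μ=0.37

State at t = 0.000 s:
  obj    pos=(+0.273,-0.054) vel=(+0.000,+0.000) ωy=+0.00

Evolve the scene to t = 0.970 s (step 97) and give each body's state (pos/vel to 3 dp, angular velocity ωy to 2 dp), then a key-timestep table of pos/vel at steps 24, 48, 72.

State at t = 0.970 s:
  obj    pos=(+0.985,-0.510) vel=(+1.469,-0.939) ωy=+22.93

Key-timestep trajectory:
   step    t(s)  obj.x    obj.z    obj.vx   obj.vz 
     24  0.2400   +0.317  -0.083  +0.363  -0.232
     48  0.4800   +0.447  -0.166  +0.727  -0.465
     72  0.7200   +0.665  -0.306  +1.090  -0.697


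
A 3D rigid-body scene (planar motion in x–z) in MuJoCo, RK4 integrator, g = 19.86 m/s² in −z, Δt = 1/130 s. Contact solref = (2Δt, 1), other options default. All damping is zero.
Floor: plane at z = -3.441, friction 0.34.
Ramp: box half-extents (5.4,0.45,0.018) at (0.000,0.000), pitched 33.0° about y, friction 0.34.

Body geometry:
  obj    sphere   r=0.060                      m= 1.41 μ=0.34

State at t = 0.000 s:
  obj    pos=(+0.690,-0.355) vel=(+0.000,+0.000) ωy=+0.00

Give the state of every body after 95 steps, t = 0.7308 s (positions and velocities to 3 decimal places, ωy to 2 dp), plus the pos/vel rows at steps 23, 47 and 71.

State at t = 0.7308 s:
  obj    pos=(+2.420,-1.479) vel=(+4.735,-3.075) ωy=+94.06

Key-timestep trajectory:
   step    t(s)  obj.x    obj.z    obj.vx   obj.vz 
     23  0.1769   +0.792  -0.421  +1.147  -0.745
     47  0.3615   +1.114  -0.630  +2.343  -1.521
     71  0.5462   +1.657  -0.983  +3.539  -2.298


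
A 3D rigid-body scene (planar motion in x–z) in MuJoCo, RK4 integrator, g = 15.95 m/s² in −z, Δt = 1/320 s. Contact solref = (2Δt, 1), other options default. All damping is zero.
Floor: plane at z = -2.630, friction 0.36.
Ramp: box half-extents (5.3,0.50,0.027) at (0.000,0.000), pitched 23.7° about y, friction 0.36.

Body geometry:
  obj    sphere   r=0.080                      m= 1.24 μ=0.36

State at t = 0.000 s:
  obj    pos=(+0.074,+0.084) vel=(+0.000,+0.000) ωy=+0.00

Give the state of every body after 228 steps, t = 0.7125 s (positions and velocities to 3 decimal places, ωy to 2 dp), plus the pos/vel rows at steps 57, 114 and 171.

State at t = 0.7125 s:
  obj    pos=(+1.139,-0.383) vel=(+2.988,-1.312) ωy=+40.78

Key-timestep trajectory:
   step    t(s)  obj.x    obj.z    obj.vx   obj.vz 
     57  0.1781   +0.141  +0.055  +0.747  -0.328
    114  0.3563   +0.340  -0.033  +1.494  -0.656
    171  0.5344   +0.673  -0.179  +2.241  -0.984


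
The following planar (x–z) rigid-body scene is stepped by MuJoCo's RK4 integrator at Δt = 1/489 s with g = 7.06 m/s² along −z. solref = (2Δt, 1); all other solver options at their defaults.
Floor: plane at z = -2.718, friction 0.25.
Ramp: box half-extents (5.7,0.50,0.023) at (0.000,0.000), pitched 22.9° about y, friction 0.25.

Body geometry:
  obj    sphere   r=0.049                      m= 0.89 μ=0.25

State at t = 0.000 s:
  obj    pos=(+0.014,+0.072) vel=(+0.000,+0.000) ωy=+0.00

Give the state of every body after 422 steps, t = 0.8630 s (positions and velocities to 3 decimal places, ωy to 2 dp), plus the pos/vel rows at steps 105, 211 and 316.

State at t = 0.8630 s:
  obj    pos=(+0.687,-0.212) vel=(+1.560,-0.659) ωy=+34.56

Key-timestep trajectory:
   step    t(s)  obj.x    obj.z    obj.vx   obj.vz 
    105  0.2147   +0.056  +0.055  +0.388  -0.164
    211  0.4315   +0.182  +0.001  +0.780  -0.329
    316  0.6462   +0.392  -0.087  +1.168  -0.493


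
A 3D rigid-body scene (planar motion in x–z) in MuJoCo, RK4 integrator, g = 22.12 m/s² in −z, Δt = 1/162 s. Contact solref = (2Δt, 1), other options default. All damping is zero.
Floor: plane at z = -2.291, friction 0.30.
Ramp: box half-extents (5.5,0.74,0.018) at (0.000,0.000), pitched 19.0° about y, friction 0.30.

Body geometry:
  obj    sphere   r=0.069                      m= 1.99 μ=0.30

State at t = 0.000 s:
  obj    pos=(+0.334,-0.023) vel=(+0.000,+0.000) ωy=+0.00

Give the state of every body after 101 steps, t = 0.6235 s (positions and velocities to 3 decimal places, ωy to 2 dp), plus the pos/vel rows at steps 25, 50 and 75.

State at t = 0.6235 s:
  obj    pos=(+1.279,-0.349) vel=(+3.033,-1.044) ωy=+46.47

Key-timestep trajectory:
   step    t(s)  obj.x    obj.z    obj.vx   obj.vz 
     25  0.1543   +0.392  -0.043  +0.751  -0.259
     50  0.3086   +0.566  -0.103  +1.501  -0.517
     75  0.4630   +0.855  -0.203  +2.252  -0.775


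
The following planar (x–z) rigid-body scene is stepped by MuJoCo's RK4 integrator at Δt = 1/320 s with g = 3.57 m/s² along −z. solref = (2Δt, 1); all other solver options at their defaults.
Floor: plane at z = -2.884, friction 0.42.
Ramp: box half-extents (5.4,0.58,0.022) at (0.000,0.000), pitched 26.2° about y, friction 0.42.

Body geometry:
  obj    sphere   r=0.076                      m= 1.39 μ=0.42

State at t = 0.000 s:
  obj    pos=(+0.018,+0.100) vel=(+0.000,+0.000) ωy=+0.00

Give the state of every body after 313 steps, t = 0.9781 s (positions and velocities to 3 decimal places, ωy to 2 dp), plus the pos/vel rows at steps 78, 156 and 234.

State at t = 0.9781 s:
  obj    pos=(+0.501,-0.138) vel=(+0.988,-0.486) ωy=+14.49

Key-timestep trajectory:
   step    t(s)  obj.x    obj.z    obj.vx   obj.vz 
     78  0.2438   +0.048  +0.086  +0.246  -0.121
    156  0.4875   +0.138  +0.041  +0.492  -0.242
    234  0.7313   +0.288  -0.033  +0.739  -0.363


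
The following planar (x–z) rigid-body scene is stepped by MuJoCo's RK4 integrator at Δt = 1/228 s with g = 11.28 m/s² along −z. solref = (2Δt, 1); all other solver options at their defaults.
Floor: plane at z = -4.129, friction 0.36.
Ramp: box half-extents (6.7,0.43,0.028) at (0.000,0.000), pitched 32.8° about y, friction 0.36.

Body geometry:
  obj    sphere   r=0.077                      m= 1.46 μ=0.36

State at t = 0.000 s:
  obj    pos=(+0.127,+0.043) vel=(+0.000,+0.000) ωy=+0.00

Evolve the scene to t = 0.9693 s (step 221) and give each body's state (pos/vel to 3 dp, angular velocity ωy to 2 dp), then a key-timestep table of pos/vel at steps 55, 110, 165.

State at t = 0.9693 s:
  obj    pos=(+1.851,-1.068) vel=(+3.556,-2.292) ωy=+54.94

Key-timestep trajectory:
   step    t(s)  obj.x    obj.z    obj.vx   obj.vz 
     55  0.2412   +0.234  -0.026  +0.885  -0.570
    110  0.4825   +0.554  -0.232  +1.770  -1.141
    165  0.7237   +1.088  -0.576  +2.655  -1.711
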